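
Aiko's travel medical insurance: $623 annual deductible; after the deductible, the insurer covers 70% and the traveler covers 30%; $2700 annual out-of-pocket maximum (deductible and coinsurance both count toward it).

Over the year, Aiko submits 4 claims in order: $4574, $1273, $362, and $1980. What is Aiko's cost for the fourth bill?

$401.20

#1 ($4574): $623 to deductible, leaving $3951; traveler's 30% is $1185.30. Traveler owes $1808.30 (running OOP $1808.30).
#2 ($1273): deductible met; 30% of $1273 = $381.90. Cost to traveler: $381.90. OOP to date $2190.20.
#3 ($362): deductible met; 30% of $362 = $108.60. Traveler owes $108.60 (running OOP $2298.80).
#4 ($1980): deductible already satisfied, so traveler's share is 30% × $1980 = $594. OOP would hit $2892.80 > $2700, so the cap limits the traveler to $2700 − $2298.80 = $401.20.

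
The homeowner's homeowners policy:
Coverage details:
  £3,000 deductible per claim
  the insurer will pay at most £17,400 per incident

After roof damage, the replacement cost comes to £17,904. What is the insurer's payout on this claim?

After the deductible, £17,904 − £3,000 = £14,904 remains.
£14,904 is within the £17,400 limit, so the insurer pays £14,904.

£14,904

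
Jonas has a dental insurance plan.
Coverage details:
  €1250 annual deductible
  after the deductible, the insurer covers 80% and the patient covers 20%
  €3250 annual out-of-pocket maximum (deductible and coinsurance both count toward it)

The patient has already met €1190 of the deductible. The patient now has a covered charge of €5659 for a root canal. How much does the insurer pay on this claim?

€4479.20

Deductible still to meet: €1250 − €1190 = €60.
That leaves €5659 − €60 = €5599 for coinsurance.
20% of €5599 = €1119.80 falls to the patient.
So the patient owes €60 + €1119.80 = €1179.80 before any cap.
Total out-of-pocket so far would be €1190 + €1179.80 = €2369.80, below the €3250 cap — no reduction.
Insurer pays the balance: €5659 − €1179.80 = €4479.20.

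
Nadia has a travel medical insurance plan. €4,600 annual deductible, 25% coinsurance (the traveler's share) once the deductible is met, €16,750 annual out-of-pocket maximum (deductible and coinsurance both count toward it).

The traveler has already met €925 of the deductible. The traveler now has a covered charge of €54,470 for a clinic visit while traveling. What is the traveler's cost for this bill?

Remaining deductible: €4,600 − €925 = €3,675.
The remaining €50,795 (= €54,470 − €3,675) moves to coinsurance.
25% of €50,795 = €12,698.75 falls to the traveler.
So the traveler owes €3,675 + €12,698.75 = €16,373.75 before any cap.
Adding €16,373.75 to the €925 already spent would give €17,298.75, which exceeds the €16,750 cap; the traveler pays just €16,750 − €925 = €15,825.

€15,825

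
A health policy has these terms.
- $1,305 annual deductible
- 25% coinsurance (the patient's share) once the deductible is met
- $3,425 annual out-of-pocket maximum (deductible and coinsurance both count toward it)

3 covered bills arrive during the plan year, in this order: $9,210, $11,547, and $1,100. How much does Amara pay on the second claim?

Claim 1 ($9,210): $1,305 to deductible, leaving $7,905; 25% of $7,905 = $1,976.25. Patient pays $3,281.25; OOP now $3,281.25.
Claim 2 ($11,547): deductible met; 25% of $11,547 = $2,886.75. That would push OOP to $6,168, over the $3,425 cap, so patient pays $3,425 − $3,281.25 = $143.75.

$143.75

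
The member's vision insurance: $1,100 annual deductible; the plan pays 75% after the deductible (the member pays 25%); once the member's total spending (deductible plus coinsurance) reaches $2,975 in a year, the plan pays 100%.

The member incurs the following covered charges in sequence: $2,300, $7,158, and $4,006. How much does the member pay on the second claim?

#1 ($2,300): $1,100 finishes the deductible; $1,200 goes to coinsurance; coinsurance $1,200 × 25% = $300. Member pays $1,400; OOP now $1,400.
#2 ($7,158): deductible already satisfied, so member's share is 25% × $7,158 = $1,789.50. OOP would hit $3,189.50 > $2,975, so the cap limits the member to $2,975 − $1,400 = $1,575.

$1,575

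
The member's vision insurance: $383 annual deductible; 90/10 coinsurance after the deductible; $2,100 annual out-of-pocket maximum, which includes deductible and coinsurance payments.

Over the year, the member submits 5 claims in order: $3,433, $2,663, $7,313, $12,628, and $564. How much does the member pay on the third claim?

#1 ($3,433): $383 finishes the deductible; $3,050 goes to coinsurance; member's 10% is $305. Member owes $688 (running OOP $688).
#2 ($2,663): deductible already satisfied, so member's share is 10% × $2,663 = $266.30. Cost to member: $266.30. OOP to date $954.30.
#3 ($7,313): deductible met; 10% of $7,313 = $731.30. Member owes $731.30 (running OOP $1,685.60).

$731.30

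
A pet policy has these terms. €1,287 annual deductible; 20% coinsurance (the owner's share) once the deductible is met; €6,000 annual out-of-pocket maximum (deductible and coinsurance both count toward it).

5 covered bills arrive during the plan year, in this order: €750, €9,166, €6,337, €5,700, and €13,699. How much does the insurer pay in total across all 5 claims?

Claim 1 (€750): fully absorbed by the deductible. Cost to owner: €750. OOP to date €750. Insurer: €750 − €750 = €0.
Claim 2 (€9,166): deductible takes €537, €8,629 remains; coinsurance €8,629 × 20% = €1,725.80. Owner owes €2,262.80 (running OOP €3,012.80). Insurer: €9,166 − €2,262.80 = €6,903.20.
Claim 3 (€6,337): deductible met; 20% of €6,337 = €1,267.40. Cost to owner: €1,267.40. OOP to date €4,280.20. Plan pays €6,337 − €1,267.40 = €5,069.60.
Claim 4 (€5,700): 20% coinsurance on €5,700 = €1,140. Owner pays €1,140; OOP now €5,420.20. Plan pays €5,700 − €1,140 = €4,560.
Claim 5 (€13,699): deductible already satisfied, so owner's share is 20% × €13,699 = €2,739.80. Adding that to €5,420.20 gives €8,160, past the €6,000 cap; owner pays only €6,000 − €5,420.20 = €579.80. Plan pays €13,699 − €579.80 = €13,119.20.
Insurer total = bills − owner's total = €35,652 − €6,000 = €29,652.

€29,652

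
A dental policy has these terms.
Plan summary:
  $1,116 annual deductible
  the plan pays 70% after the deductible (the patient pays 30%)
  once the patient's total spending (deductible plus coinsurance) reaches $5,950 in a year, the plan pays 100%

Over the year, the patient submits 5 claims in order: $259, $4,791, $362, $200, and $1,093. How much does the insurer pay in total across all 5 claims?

Claim 1 — $259: fully absorbed by the deductible. Patient owes $259 (running OOP $259). Insurer: $259 − $259 = $0.
Claim 2 — $4,791: $857 to deductible, leaving $3,934; 30% of $3,934 = $1,180.20. Patient pays $2,037.20; OOP now $2,296.20. Plan pays $4,791 − $2,037.20 = $2,753.80.
Claim 3 — $362: deductible met; 30% of $362 = $108.60. Patient pays $108.60; OOP now $2,404.80. Plan pays $362 − $108.60 = $253.40.
Claim 4 — $200: deductible met; 30% of $200 = $60. Patient owes $60 (running OOP $2,464.80). Insurer: $200 − $60 = $140.
Claim 5 — $1,093: deductible already satisfied, so patient's share is 30% × $1,093 = $327.90. Patient pays $327.90; OOP now $2,792.70. Insurer: $1,093 − $327.90 = $765.10.
Insurer total: $0 + $2,753.80 + $253.40 + $140 + $765.10 = $3,912.30.

$3,912.30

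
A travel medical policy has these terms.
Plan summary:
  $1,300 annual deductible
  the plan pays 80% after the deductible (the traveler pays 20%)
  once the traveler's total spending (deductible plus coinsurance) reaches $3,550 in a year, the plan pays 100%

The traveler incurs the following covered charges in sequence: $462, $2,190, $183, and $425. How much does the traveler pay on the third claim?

$36.60

#1 ($462): all of it applies to the deductible. Cost to traveler: $462. OOP to date $462.
#2 ($2,190): $838 finishes the deductible; $1,352 goes to coinsurance; traveler's 20% is $270.40. Traveler owes $1,108.40 (running OOP $1,570.40).
#3 ($183): deductible met; 20% of $183 = $36.60. Traveler pays $36.60; OOP now $1,607.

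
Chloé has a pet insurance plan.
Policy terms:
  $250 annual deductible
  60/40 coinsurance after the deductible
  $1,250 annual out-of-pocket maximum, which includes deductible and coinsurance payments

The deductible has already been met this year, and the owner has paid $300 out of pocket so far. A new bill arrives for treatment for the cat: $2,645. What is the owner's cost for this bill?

$950

With the deductible met, the entire $2,645 is subject to coinsurance.
40% of $2,645 = $1,058 falls to the owner.
Adding $1,058 to the $300 already spent would give $1,358, which exceeds the $1,250 cap; the owner pays just $1,250 − $300 = $950.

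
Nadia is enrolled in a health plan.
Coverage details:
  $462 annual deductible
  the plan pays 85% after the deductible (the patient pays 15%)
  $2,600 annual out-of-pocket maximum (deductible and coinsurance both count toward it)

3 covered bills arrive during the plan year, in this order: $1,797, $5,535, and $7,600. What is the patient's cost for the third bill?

$1,107.50

Bill 1, $1,797: $462 to deductible, leaving $1,335; patient's 15% is $200.25. Patient pays $662.25; OOP now $662.25.
Bill 2, $5,535: deductible met; 15% of $5,535 = $830.25. Cost to patient: $830.25. OOP to date $1,492.50.
Bill 3, $7,600: deductible already satisfied, so patient's share is 15% × $7,600 = $1,140. That would push OOP to $2,632.50, over the $2,600 cap, so patient pays $2,600 − $1,492.50 = $1,107.50.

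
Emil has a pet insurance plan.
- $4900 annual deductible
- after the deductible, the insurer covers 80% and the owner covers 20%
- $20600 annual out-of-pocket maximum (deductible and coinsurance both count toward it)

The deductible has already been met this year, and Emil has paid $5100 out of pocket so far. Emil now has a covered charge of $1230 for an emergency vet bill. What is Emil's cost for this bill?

$246

With the deductible met, the entire $1230 is subject to coinsurance.
Coinsurance: $1230 × 20% = $246.
Total out-of-pocket so far would be $5100 + $246 = $5346, below the $20600 cap — no reduction.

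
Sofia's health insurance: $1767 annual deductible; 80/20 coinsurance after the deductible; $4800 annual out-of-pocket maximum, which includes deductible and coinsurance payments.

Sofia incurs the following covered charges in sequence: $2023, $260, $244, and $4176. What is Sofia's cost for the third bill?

$48.80

Claim 1 ($2023): $1767 to deductible, leaving $256; patient's 20% is $51.20. Cost to patient: $1818.20. OOP to date $1818.20.
Claim 2 ($260): deductible met; 20% of $260 = $52. Patient owes $52 (running OOP $1870.20).
Claim 3 ($244): deductible met; 20% of $244 = $48.80. Patient pays $48.80; OOP now $1919.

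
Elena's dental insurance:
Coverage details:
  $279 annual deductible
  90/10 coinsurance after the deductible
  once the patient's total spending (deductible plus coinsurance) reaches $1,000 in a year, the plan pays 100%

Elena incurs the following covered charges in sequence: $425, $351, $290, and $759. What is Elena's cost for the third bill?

#1 ($425): $279 to deductible, leaving $146; coinsurance $146 × 10% = $14.60. Cost to patient: $293.60. OOP to date $293.60.
#2 ($351): deductible met; 10% of $351 = $35.10. Patient owes $35.10 (running OOP $328.70).
#3 ($290): deductible met; 10% of $290 = $29. Patient owes $29 (running OOP $357.70).

$29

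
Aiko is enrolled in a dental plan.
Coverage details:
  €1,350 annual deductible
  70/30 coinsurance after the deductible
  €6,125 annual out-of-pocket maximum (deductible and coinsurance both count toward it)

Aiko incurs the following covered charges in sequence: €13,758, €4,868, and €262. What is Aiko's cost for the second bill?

Claim 1 (€13,758): €1,350 to deductible, leaving €12,408; coinsurance €12,408 × 30% = €3,722.40. Patient owes €5,072.40 (running OOP €5,072.40).
Claim 2 (€4,868): 30% coinsurance on €4,868 = €1,460.40. That would push OOP to €6,532.80, over the €6,125 cap, so patient pays €6,125 − €5,072.40 = €1,052.60.

€1,052.60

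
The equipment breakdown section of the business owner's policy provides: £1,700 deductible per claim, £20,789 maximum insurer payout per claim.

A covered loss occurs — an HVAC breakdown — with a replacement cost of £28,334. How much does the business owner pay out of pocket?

£7,545

Subtract the deductible: £28,334 − £1,700 = £26,634.
The £20,789 per-incident cap binds; insurer pays £20,789.
The business owner bears the rest of the original loss: £28,334 − £20,789 = £7,545.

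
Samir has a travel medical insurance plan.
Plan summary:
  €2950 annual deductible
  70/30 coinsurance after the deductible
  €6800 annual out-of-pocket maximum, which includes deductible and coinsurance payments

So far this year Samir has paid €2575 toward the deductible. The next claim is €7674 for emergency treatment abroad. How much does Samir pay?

€2564.70

Remaining deductible: €2950 − €2575 = €375.
That leaves €7674 − €375 = €7299 for coinsurance.
30% of €7299 = €2189.70 falls to the traveler.
Traveler responsibility before any cap: €375 + €2189.70 = €2564.70.
Total out-of-pocket so far would be €2575 + €2564.70 = €5139.70, below the €6800 cap — no reduction.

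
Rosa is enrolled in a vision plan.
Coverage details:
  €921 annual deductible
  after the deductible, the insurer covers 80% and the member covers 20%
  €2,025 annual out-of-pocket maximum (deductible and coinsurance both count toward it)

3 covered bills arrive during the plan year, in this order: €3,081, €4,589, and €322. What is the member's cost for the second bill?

Claim 1 — €3,081: €921 finishes the deductible; €2,160 goes to coinsurance; coinsurance €2,160 × 20% = €432. Member pays €1,353; OOP now €1,353.
Claim 2 — €4,589: deductible already satisfied, so member's share is 20% × €4,589 = €917.80. Adding that to €1,353 gives €2,270.80, past the €2,025 cap; member pays only €2,025 − €1,353 = €672.

€672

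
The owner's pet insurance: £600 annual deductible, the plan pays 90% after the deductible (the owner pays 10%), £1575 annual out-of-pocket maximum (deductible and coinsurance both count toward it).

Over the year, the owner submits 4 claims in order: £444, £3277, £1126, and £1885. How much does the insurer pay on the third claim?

£1013.40

Bill 1, £444: fully absorbed by the deductible. Cost to owner: £444. OOP to date £444. Plan pays £444 − £444 = £0.
Bill 2, £3277: £156 to deductible, leaving £3121; coinsurance £3121 × 10% = £312.10. Owner owes £468.10 (running OOP £912.10). Plan pays £3277 − £468.10 = £2808.90.
Bill 3, £1126: 10% coinsurance on £1126 = £112.60. Owner owes £112.60 (running OOP £1024.70). Plan pays £1126 − £112.60 = £1013.40.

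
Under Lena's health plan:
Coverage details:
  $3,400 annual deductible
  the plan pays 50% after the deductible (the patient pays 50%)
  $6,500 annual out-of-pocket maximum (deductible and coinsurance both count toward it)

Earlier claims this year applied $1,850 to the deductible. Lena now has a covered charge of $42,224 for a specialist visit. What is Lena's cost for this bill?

$4,650

$1,850 of the $3,400 deductible is already met, leaving $1,550.
The remaining $40,674 (= $42,224 − $1,550) moves to coinsurance.
Coinsurance: $40,674 × 50% = $20,337.
Patient responsibility before any cap: $1,550 + $20,337 = $21,887.
Adding $21,887 to the $1,850 already spent would give $23,737, which exceeds the $6,500 cap; the patient pays just $6,500 − $1,850 = $4,650.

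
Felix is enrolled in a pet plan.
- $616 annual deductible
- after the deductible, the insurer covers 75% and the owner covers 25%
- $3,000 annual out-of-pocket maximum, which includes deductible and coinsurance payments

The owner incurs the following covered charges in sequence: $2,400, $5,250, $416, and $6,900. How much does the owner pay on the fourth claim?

$521.50

Bill 1, $2,400: $616 to deductible, leaving $1,784; owner's 25% is $446. Cost to owner: $1,062. OOP to date $1,062.
Bill 2, $5,250: deductible met; 25% of $5,250 = $1,312.50. Owner pays $1,312.50; OOP now $2,374.50.
Bill 3, $416: deductible met; 25% of $416 = $104. Owner owes $104 (running OOP $2,478.50).
Bill 4, $6,900: deductible met; 25% of $6,900 = $1,725. OOP would hit $4,203.50 > $3,000, so the cap limits the owner to $3,000 − $2,478.50 = $521.50.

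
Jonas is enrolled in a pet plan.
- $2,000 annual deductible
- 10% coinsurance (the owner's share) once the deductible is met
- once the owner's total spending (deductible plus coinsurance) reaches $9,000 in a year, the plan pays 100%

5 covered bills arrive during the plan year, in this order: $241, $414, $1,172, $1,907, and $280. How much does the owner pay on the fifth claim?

$28

#1 ($241): entire amount goes to the deductible. Cost to owner: $241. OOP to date $241.
#2 ($414): entire amount goes to the deductible. Owner pays $414; OOP now $655.
#3 ($1,172): entire amount goes to the deductible. Owner pays $1,172; OOP now $1,827.
#4 ($1,907): deductible takes $173, $1,734 remains; coinsurance $1,734 × 10% = $173.40. Cost to owner: $346.40. OOP to date $2,173.40.
#5 ($280): deductible already satisfied, so owner's share is 10% × $280 = $28. Cost to owner: $28. OOP to date $2,201.40.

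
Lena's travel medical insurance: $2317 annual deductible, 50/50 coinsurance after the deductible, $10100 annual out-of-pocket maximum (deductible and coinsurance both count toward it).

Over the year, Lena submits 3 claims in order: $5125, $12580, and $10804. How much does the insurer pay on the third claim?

$10715

#1 ($5125): $2317 to deductible, leaving $2808; coinsurance $2808 × 50% = $1404. Traveler owes $3721 (running OOP $3721). Insurer: $5125 − $3721 = $1404.
#2 ($12580): deductible already satisfied, so traveler's share is 50% × $12580 = $6290. Traveler owes $6290 (running OOP $10011). Plan pays $12580 − $6290 = $6290.
#3 ($10804): deductible already satisfied, so traveler's share is 50% × $10804 = $5402. That would push OOP to $15413, over the $10100 cap, so traveler pays $10100 − $10011 = $89. Plan pays $10804 − $89 = $10715.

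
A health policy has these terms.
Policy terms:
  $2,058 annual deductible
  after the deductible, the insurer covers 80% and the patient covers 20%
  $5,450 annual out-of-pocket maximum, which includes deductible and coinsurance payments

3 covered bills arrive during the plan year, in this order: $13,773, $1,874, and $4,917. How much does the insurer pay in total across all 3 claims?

Claim 1 ($13,773): $2,058 finishes the deductible; $11,715 goes to coinsurance; coinsurance $11,715 × 20% = $2,343. Patient pays $4,401; OOP now $4,401. Plan pays $13,773 − $4,401 = $9,372.
Claim 2 ($1,874): deductible already satisfied, so patient's share is 20% × $1,874 = $374.80. Cost to patient: $374.80. OOP to date $4,775.80. Plan pays $1,874 − $374.80 = $1,499.20.
Claim 3 ($4,917): 20% coinsurance on $4,917 = $983.40. Adding that to $4,775.80 gives $5,759.20, past the $5,450 cap; patient pays only $5,450 − $4,775.80 = $674.20. Insurer: $4,917 − $674.20 = $4,242.80.
Insurer total = bills − patient's total = $20,564 − $5,450 = $15,114.

$15,114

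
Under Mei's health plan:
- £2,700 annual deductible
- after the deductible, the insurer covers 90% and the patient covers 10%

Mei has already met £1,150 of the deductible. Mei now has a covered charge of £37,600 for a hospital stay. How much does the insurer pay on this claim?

£32,445

£1,150 of the £2,700 deductible is already met, leaving £1,550.
After the £1,550 deductible portion, £37,600 − £1,550 = £36,050 is subject to coinsurance.
Patient's 10% share of £36,050 is £3,605.
So the patient owes £1,550 + £3,605 = £5,155.
The plan picks up £37,600 − £5,155 = £32,445.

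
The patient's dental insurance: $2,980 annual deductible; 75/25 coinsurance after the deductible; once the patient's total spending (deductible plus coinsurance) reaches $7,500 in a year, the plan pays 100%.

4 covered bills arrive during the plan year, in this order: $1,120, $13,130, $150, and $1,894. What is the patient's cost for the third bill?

$37.50

Bill 1, $1,120: all of it applies to the deductible. Patient owes $1,120 (running OOP $1,120).
Bill 2, $13,130: deductible takes $1,860, $11,270 remains; patient's 25% is $2,817.50. Patient pays $4,677.50; OOP now $5,797.50.
Bill 3, $150: deductible already satisfied, so patient's share is 25% × $150 = $37.50. Patient owes $37.50 (running OOP $5,835).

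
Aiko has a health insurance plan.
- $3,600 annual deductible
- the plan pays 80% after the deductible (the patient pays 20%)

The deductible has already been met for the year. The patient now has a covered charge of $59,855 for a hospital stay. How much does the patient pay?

$11,971

With the deductible met, the entire $59,855 is subject to coinsurance.
Patient's 20% share of $59,855 is $11,971.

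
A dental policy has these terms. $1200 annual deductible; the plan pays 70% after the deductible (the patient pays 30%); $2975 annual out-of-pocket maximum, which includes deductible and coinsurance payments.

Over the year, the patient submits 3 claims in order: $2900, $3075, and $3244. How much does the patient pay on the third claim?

$342.50

Claim 1 ($2900): $1200 to deductible, leaving $1700; 30% of $1700 = $510. Patient pays $1710; OOP now $1710.
Claim 2 ($3075): 30% coinsurance on $3075 = $922.50. Cost to patient: $922.50. OOP to date $2632.50.
Claim 3 ($3244): deductible met; 30% of $3244 = $973.20. Adding that to $2632.50 gives $3605.70, past the $2975 cap; patient pays only $2975 − $2632.50 = $342.50.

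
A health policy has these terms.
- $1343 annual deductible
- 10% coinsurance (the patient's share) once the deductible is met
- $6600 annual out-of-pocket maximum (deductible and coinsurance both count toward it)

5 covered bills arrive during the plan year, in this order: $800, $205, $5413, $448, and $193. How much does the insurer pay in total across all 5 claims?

$5144.40

Claim 1 — $800: fully absorbed by the deductible. Patient pays $800; OOP now $800. Plan pays $800 − $800 = $0.
Claim 2 — $205: fully absorbed by the deductible. Cost to patient: $205. OOP to date $1005. Insurer: $205 − $205 = $0.
Claim 3 — $5413: $338 to deductible, leaving $5075; patient's 10% is $507.50. Patient owes $845.50 (running OOP $1850.50). Insurer: $5413 − $845.50 = $4567.50.
Claim 4 — $448: 10% coinsurance on $448 = $44.80. Patient owes $44.80 (running OOP $1895.30). Plan pays $448 − $44.80 = $403.20.
Claim 5 — $193: 10% coinsurance on $193 = $19.30. Cost to patient: $19.30. OOP to date $1914.60. Insurer: $193 − $19.30 = $173.70.
Insurer total = bills − patient's total = $7059 − $1914.60 = $5144.40.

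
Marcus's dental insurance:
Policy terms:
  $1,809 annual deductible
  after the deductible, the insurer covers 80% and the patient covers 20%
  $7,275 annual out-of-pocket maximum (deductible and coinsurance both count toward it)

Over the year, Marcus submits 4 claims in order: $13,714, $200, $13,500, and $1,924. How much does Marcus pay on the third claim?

$2,700

Claim 1 — $13,714: $1,809 finishes the deductible; $11,905 goes to coinsurance; 20% of $11,905 = $2,381. Patient pays $4,190; OOP now $4,190.
Claim 2 — $200: 20% coinsurance on $200 = $40. Patient owes $40 (running OOP $4,230).
Claim 3 — $13,500: 20% coinsurance on $13,500 = $2,700. Cost to patient: $2,700. OOP to date $6,930.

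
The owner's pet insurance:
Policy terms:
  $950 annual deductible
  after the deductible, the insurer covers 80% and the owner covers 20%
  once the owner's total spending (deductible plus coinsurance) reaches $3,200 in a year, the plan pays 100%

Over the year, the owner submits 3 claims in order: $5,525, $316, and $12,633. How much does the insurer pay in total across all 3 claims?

$15,274

Claim 1 ($5,525): $950 finishes the deductible; $4,575 goes to coinsurance; coinsurance $4,575 × 20% = $915. Owner pays $1,865; OOP now $1,865. Plan pays $5,525 − $1,865 = $3,660.
Claim 2 ($316): deductible already satisfied, so owner's share is 20% × $316 = $63.20. Owner pays $63.20; OOP now $1,928.20. Plan pays $316 − $63.20 = $252.80.
Claim 3 ($12,633): 20% coinsurance on $12,633 = $2,526.60. OOP would hit $4,454.80 > $3,200, so the cap limits the owner to $3,200 − $1,928.20 = $1,271.80. Insurer: $12,633 − $1,271.80 = $11,361.20.
Insurer total: $3,660 + $252.80 + $11,361.20 = $15,274.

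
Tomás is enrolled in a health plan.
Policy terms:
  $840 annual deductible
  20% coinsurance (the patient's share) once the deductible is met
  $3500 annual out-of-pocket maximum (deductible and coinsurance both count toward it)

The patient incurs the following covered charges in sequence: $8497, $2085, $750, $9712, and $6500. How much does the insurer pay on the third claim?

$600

Bill 1, $8497: $840 to deductible, leaving $7657; 20% of $7657 = $1531.40. Patient owes $2371.40 (running OOP $2371.40). Plan pays $8497 − $2371.40 = $6125.60.
Bill 2, $2085: 20% coinsurance on $2085 = $417. Cost to patient: $417. OOP to date $2788.40. Plan pays $2085 − $417 = $1668.
Bill 3, $750: deductible met; 20% of $750 = $150. Patient pays $150; OOP now $2938.40. Plan pays $750 − $150 = $600.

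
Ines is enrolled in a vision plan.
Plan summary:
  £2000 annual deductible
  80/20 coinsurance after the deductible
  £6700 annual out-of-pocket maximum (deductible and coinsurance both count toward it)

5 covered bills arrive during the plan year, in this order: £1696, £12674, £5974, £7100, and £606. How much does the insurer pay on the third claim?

Claim 1 (£1696): fully absorbed by the deductible. Cost to member: £1696. OOP to date £1696. Plan pays £1696 − £1696 = £0.
Claim 2 (£12674): £304 finishes the deductible; £12370 goes to coinsurance; member's 20% is £2474. Member pays £2778; OOP now £4474. Plan pays £12674 − £2778 = £9896.
Claim 3 (£5974): deductible already satisfied, so member's share is 20% × £5974 = £1194.80. Cost to member: £1194.80. OOP to date £5668.80. Insurer: £5974 − £1194.80 = £4779.20.

£4779.20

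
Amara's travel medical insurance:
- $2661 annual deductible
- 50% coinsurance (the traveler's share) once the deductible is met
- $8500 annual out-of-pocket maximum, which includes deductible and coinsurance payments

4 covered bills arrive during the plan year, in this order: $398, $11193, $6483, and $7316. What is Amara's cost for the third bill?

$1374

Bill 1, $398: entire amount goes to the deductible. Traveler pays $398; OOP now $398.
Bill 2, $11193: $2263 finishes the deductible; $8930 goes to coinsurance; coinsurance $8930 × 50% = $4465. Cost to traveler: $6728. OOP to date $7126.
Bill 3, $6483: deductible met; 50% of $6483 = $3241.50. Adding that to $7126 gives $10367.50, past the $8500 cap; traveler pays only $8500 − $7126 = $1374.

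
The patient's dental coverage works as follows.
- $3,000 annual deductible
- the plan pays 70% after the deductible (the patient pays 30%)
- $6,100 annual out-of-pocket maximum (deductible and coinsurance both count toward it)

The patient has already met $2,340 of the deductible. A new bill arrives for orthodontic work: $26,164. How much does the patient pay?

$3,760

$2,340 of the $3,000 deductible is already met, leaving $660.
The remaining $25,504 (= $26,164 − $660) moves to coinsurance.
Patient's 30% share of $25,504 is $7,651.20.
So the patient owes $660 + $7,651.20 = $8,311.20 before any cap.
Adding $8,311.20 to the $2,340 already spent would give $10,651.20, which exceeds the $6,100 cap; the patient pays just $6,100 − $2,340 = $3,760.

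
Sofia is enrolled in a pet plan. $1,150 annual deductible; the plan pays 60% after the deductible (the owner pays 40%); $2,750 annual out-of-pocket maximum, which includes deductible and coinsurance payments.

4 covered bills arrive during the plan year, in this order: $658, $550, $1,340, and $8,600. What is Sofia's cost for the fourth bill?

Claim 1 — $658: fully absorbed by the deductible. Owner owes $658 (running OOP $658).
Claim 2 — $550: $492 to deductible, leaving $58; owner's 40% is $23.20. Owner pays $515.20; OOP now $1,173.20.
Claim 3 — $1,340: 40% coinsurance on $1,340 = $536. Owner owes $536 (running OOP $1,709.20).
Claim 4 — $8,600: deductible already satisfied, so owner's share is 40% × $8,600 = $3,440. OOP would hit $5,149.20 > $2,750, so the cap limits the owner to $2,750 − $1,709.20 = $1,040.80.

$1,040.80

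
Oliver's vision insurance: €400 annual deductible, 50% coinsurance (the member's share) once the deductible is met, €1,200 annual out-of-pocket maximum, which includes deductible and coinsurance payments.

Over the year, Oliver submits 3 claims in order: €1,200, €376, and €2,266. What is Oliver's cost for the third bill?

€212

Claim 1 (€1,200): deductible takes €400, €800 remains; member's 50% is €400. Cost to member: €800. OOP to date €800.
Claim 2 (€376): deductible already satisfied, so member's share is 50% × €376 = €188. Member owes €188 (running OOP €988).
Claim 3 (€2,266): 50% coinsurance on €2,266 = €1,133. OOP would hit €2,121 > €1,200, so the cap limits the member to €1,200 − €988 = €212.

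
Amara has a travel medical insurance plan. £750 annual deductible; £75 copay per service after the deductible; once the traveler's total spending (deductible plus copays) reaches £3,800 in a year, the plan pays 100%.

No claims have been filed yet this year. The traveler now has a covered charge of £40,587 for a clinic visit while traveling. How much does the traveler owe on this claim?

Deductible not yet touched, so the first £750 of the bill goes to the deductible.
The remaining £39,837 (= £40,587 − £750) moves to the copay.
Copay on this service: £75.
That puts the traveler's cost at £750 + £75 = £825 before any cap.
Year-to-date out-of-pocket becomes £0 + £825 = £825, still under the £3,800 maximum, so no cap applies.

£825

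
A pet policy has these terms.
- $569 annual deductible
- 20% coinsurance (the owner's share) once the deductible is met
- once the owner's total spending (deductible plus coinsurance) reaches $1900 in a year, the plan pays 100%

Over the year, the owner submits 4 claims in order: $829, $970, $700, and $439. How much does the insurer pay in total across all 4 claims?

Bill 1, $829: deductible takes $569, $260 remains; coinsurance $260 × 20% = $52. Owner owes $621 (running OOP $621). Insurer: $829 − $621 = $208.
Bill 2, $970: 20% coinsurance on $970 = $194. Owner pays $194; OOP now $815. Plan pays $970 − $194 = $776.
Bill 3, $700: deductible met; 20% of $700 = $140. Owner owes $140 (running OOP $955). Plan pays $700 − $140 = $560.
Bill 4, $439: deductible met; 20% of $439 = $87.80. Cost to owner: $87.80. OOP to date $1042.80. Plan pays $439 − $87.80 = $351.20.
Insurer total: $208 + $776 + $560 + $351.20 = $1895.20.

$1895.20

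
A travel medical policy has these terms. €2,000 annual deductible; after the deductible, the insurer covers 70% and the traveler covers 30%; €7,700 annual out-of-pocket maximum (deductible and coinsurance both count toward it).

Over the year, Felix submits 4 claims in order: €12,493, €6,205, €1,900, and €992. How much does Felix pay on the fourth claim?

€120.60

Bill 1, €12,493: €2,000 to deductible, leaving €10,493; traveler's 30% is €3,147.90. Cost to traveler: €5,147.90. OOP to date €5,147.90.
Bill 2, €6,205: 30% coinsurance on €6,205 = €1,861.50. Traveler owes €1,861.50 (running OOP €7,009.40).
Bill 3, €1,900: deductible met; 30% of €1,900 = €570. Traveler owes €570 (running OOP €7,579.40).
Bill 4, €992: deductible met; 30% of €992 = €297.60. Adding that to €7,579.40 gives €7,877, past the €7,700 cap; traveler pays only €7,700 − €7,579.40 = €120.60.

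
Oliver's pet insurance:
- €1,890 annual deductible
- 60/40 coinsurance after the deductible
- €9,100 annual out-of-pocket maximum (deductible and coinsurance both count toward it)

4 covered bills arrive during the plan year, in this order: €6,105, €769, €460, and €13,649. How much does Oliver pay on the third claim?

€184

#1 (€6,105): €1,890 finishes the deductible; €4,215 goes to coinsurance; coinsurance €4,215 × 40% = €1,686. Owner pays €3,576; OOP now €3,576.
#2 (€769): deductible already satisfied, so owner's share is 40% × €769 = €307.60. Owner owes €307.60 (running OOP €3,883.60).
#3 (€460): 40% coinsurance on €460 = €184. Cost to owner: €184. OOP to date €4,067.60.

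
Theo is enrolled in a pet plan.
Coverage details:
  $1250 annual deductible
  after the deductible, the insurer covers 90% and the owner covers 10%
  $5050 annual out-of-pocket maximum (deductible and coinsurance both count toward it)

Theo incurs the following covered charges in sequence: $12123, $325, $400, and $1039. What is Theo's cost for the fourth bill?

$103.90

#1 ($12123): $1250 to deductible, leaving $10873; owner's 10% is $1087.30. Cost to owner: $2337.30. OOP to date $2337.30.
#2 ($325): deductible already satisfied, so owner's share is 10% × $325 = $32.50. Owner pays $32.50; OOP now $2369.80.
#3 ($400): deductible already satisfied, so owner's share is 10% × $400 = $40. Cost to owner: $40. OOP to date $2409.80.
#4 ($1039): deductible met; 10% of $1039 = $103.90. Owner pays $103.90; OOP now $2513.70.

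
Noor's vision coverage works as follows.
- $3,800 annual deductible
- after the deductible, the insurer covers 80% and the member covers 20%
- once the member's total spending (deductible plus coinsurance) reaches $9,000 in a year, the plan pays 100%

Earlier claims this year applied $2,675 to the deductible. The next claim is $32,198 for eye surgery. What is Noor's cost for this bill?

Deductible still to meet: $3,800 − $2,675 = $1,125.
That leaves $32,198 − $1,125 = $31,073 for coinsurance.
Coinsurance: $31,073 × 20% = $6,214.60.
So the member owes $1,125 + $6,214.60 = $7,339.60 before any cap.
Adding $7,339.60 to the $2,675 already spent would give $10,014.60, which exceeds the $9,000 cap; the member pays just $9,000 − $2,675 = $6,325.

$6,325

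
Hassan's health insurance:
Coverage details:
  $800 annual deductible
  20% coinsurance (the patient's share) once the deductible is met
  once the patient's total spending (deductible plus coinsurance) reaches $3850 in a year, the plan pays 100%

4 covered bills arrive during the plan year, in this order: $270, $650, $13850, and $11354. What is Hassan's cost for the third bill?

Bill 1, $270: entire amount goes to the deductible. Patient owes $270 (running OOP $270).
Bill 2, $650: $530 finishes the deductible; $120 goes to coinsurance; coinsurance $120 × 20% = $24. Cost to patient: $554. OOP to date $824.
Bill 3, $13850: 20% coinsurance on $13850 = $2770. Patient pays $2770; OOP now $3594.

$2770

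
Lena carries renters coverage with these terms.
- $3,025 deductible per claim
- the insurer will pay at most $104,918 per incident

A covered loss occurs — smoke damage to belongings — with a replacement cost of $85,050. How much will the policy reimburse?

$82,025

Subtract the deductible: $85,050 − $3,025 = $82,025.
That's under the $104,918 cap, so the insurer reimburses the full $82,025.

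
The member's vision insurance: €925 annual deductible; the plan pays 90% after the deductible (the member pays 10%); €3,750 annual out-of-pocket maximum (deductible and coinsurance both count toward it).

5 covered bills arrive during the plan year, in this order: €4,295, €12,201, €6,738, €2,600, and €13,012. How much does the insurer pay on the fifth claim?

Claim 1 — €4,295: €925 to deductible, leaving €3,370; 10% of €3,370 = €337. Member owes €1,262 (running OOP €1,262). Plan pays €4,295 − €1,262 = €3,033.
Claim 2 — €12,201: deductible met; 10% of €12,201 = €1,220.10. Member owes €1,220.10 (running OOP €2,482.10). Plan pays €12,201 − €1,220.10 = €10,980.90.
Claim 3 — €6,738: deductible met; 10% of €6,738 = €673.80. Member pays €673.80; OOP now €3,155.90. Insurer: €6,738 − €673.80 = €6,064.20.
Claim 4 — €2,600: deductible already satisfied, so member's share is 10% × €2,600 = €260. Cost to member: €260. OOP to date €3,415.90. Plan pays €2,600 − €260 = €2,340.
Claim 5 — €13,012: deductible met; 10% of €13,012 = €1,301.20. That would push OOP to €4,717.10, over the €3,750 cap, so member pays €3,750 − €3,415.90 = €334.10. Insurer: €13,012 − €334.10 = €12,677.90.

€12,677.90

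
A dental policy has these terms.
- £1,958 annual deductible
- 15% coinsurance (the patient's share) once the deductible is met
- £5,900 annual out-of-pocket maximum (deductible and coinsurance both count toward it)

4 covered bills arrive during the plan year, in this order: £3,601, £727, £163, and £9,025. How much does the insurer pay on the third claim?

£138.55

#1 (£3,601): deductible takes £1,958, £1,643 remains; patient's 15% is £246.45. Patient pays £2,204.45; OOP now £2,204.45. Plan pays £3,601 − £2,204.45 = £1,396.55.
#2 (£727): deductible already satisfied, so patient's share is 15% × £727 = £109.05. Patient owes £109.05 (running OOP £2,313.50). Plan pays £727 − £109.05 = £617.95.
#3 (£163): deductible met; 15% of £163 = £24.45. Cost to patient: £24.45. OOP to date £2,337.95. Plan pays £163 − £24.45 = £138.55.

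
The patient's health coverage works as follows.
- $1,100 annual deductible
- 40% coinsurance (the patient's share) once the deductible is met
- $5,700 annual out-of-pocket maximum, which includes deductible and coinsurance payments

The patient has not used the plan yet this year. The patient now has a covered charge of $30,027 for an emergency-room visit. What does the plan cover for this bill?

$24,327

Nothing has been paid toward the $1,100 deductible, so the first $1,100 of this charge is applied there.
That leaves $30,027 − $1,100 = $28,927 for coinsurance.
Coinsurance: $28,927 × 40% = $11,570.80.
That puts the patient's cost at $1,100 + $11,570.80 = $12,670.80 before any cap.
Adding $12,670.80 to the $0 already spent would give $12,670.80, which exceeds the $5,700 cap; the patient pays just $5,700 − $0 = $5,700.
The insurer covers the remainder: $30,027 − $5,700 = $24,327.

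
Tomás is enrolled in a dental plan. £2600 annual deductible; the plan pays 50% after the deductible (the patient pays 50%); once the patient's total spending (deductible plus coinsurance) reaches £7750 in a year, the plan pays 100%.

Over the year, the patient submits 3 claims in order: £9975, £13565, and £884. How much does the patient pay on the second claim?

£1462.50

Claim 1 (£9975): deductible takes £2600, £7375 remains; coinsurance £7375 × 50% = £3687.50. Cost to patient: £6287.50. OOP to date £6287.50.
Claim 2 (£13565): deductible met; 50% of £13565 = £6782.50. Adding that to £6287.50 gives £13070, past the £7750 cap; patient pays only £7750 − £6287.50 = £1462.50.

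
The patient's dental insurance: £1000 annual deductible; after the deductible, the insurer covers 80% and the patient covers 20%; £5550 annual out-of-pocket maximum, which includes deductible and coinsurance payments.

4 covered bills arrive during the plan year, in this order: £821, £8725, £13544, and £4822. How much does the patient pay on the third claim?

£2708.80

#1 (£821): entire amount goes to the deductible. Cost to patient: £821. OOP to date £821.
#2 (£8725): £179 to deductible, leaving £8546; coinsurance £8546 × 20% = £1709.20. Cost to patient: £1888.20. OOP to date £2709.20.
#3 (£13544): deductible met; 20% of £13544 = £2708.80. Patient owes £2708.80 (running OOP £5418).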